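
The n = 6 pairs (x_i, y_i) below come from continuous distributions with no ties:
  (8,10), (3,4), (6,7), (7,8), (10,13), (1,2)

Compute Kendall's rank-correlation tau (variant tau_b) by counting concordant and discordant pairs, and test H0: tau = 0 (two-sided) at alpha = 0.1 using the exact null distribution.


Step 1: Enumerate the 15 unordered pairs (i,j) with i<j and classify each by sign(x_j-x_i) * sign(y_j-y_i).
  (1,2):dx=-5,dy=-6->C; (1,3):dx=-2,dy=-3->C; (1,4):dx=-1,dy=-2->C; (1,5):dx=+2,dy=+3->C
  (1,6):dx=-7,dy=-8->C; (2,3):dx=+3,dy=+3->C; (2,4):dx=+4,dy=+4->C; (2,5):dx=+7,dy=+9->C
  (2,6):dx=-2,dy=-2->C; (3,4):dx=+1,dy=+1->C; (3,5):dx=+4,dy=+6->C; (3,6):dx=-5,dy=-5->C
  (4,5):dx=+3,dy=+5->C; (4,6):dx=-6,dy=-6->C; (5,6):dx=-9,dy=-11->C
Step 2: C = 15, D = 0, total pairs = 15.
Step 3: tau = (C - D)/(n(n-1)/2) = (15 - 0)/15 = 1.000000.
Step 4: Exact two-sided p-value (enumerate n! = 720 permutations of y under H0): p = 0.002778.
Step 5: alpha = 0.1. reject H0.

tau_b = 1.0000 (C=15, D=0), p = 0.002778, reject H0.


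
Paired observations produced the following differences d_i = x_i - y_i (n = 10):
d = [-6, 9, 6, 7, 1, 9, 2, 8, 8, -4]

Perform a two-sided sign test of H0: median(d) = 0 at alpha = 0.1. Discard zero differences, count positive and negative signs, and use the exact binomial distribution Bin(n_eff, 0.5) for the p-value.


Step 1: Discard zero differences. Original n = 10; n_eff = number of nonzero differences = 10.
Nonzero differences (with sign): -6, +9, +6, +7, +1, +9, +2, +8, +8, -4
Step 2: Count signs: positive = 8, negative = 2.
Step 3: Under H0: P(positive) = 0.5, so the number of positives S ~ Bin(10, 0.5).
Step 4: Two-sided exact p-value = sum of Bin(10,0.5) probabilities at or below the observed probability = 0.109375.
Step 5: alpha = 0.1. fail to reject H0.

n_eff = 10, pos = 8, neg = 2, p = 0.109375, fail to reject H0.


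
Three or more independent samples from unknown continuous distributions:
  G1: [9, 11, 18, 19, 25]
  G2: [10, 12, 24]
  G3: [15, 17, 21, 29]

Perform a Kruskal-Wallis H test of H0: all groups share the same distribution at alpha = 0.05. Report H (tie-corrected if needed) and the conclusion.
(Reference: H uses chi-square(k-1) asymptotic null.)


Step 1: Combine all N = 12 observations and assign midranks.
sorted (value, group, rank): (9,G1,1), (10,G2,2), (11,G1,3), (12,G2,4), (15,G3,5), (17,G3,6), (18,G1,7), (19,G1,8), (21,G3,9), (24,G2,10), (25,G1,11), (29,G3,12)
Step 2: Sum ranks within each group.
R_1 = 30 (n_1 = 5)
R_2 = 16 (n_2 = 3)
R_3 = 32 (n_3 = 4)
Step 3: H = 12/(N(N+1)) * sum(R_i^2/n_i) - 3(N+1)
     = 12/(12*13) * (30^2/5 + 16^2/3 + 32^2/4) - 3*13
     = 0.076923 * 521.333 - 39
     = 1.102564.
Step 4: No ties, so H is used without correction.
Step 5: Under H0, H ~ chi^2(2); p-value = 0.576211.
Step 6: alpha = 0.05. fail to reject H0.

H = 1.1026, df = 2, p = 0.576211, fail to reject H0.


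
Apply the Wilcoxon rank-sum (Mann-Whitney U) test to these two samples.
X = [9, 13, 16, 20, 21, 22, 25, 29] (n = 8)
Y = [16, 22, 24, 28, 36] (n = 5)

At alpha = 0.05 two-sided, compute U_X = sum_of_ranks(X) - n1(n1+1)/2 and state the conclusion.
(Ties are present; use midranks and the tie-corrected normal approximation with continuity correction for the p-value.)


Step 1: Combine and sort all 13 observations; assign midranks.
sorted (value, group): (9,X), (13,X), (16,X), (16,Y), (20,X), (21,X), (22,X), (22,Y), (24,Y), (25,X), (28,Y), (29,X), (36,Y)
ranks: 9->1, 13->2, 16->3.5, 16->3.5, 20->5, 21->6, 22->7.5, 22->7.5, 24->9, 25->10, 28->11, 29->12, 36->13
Step 2: Rank sum for X: R1 = 1 + 2 + 3.5 + 5 + 6 + 7.5 + 10 + 12 = 47.
Step 3: U_X = R1 - n1(n1+1)/2 = 47 - 8*9/2 = 47 - 36 = 11.
       U_Y = n1*n2 - U_X = 40 - 11 = 29.
Step 4: Ties are present, so use the tie-corrected normal approximation (with continuity correction) for the p-value.
Step 5: p-value = 0.212139; compare to alpha = 0.05. fail to reject H0.

U_X = 11, p = 0.212139, fail to reject H0 at alpha = 0.05.


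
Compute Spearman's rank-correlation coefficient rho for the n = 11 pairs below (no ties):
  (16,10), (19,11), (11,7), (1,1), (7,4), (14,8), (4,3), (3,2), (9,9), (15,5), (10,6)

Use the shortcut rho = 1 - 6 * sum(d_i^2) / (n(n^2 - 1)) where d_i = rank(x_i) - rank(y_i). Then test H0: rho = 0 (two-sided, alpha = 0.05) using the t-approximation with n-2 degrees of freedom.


Step 1: Rank x and y separately (midranks; no ties here).
rank(x): 16->10, 19->11, 11->7, 1->1, 7->4, 14->8, 4->3, 3->2, 9->5, 15->9, 10->6
rank(y): 10->10, 11->11, 7->7, 1->1, 4->4, 8->8, 3->3, 2->2, 9->9, 5->5, 6->6
Step 2: d_i = R_x(i) - R_y(i); compute d_i^2.
  (10-10)^2=0, (11-11)^2=0, (7-7)^2=0, (1-1)^2=0, (4-4)^2=0, (8-8)^2=0, (3-3)^2=0, (2-2)^2=0, (5-9)^2=16, (9-5)^2=16, (6-6)^2=0
sum(d^2) = 32.
Step 3: rho = 1 - 6*32 / (11*(11^2 - 1)) = 1 - 192/1320 = 0.854545.
Step 4: Under H0, t = rho * sqrt((n-2)/(1-rho^2)) = 4.9360 ~ t(9).
Step 5: Two-sided p-value from the t-distribution with 9 df = 0.000807.
Step 6: alpha = 0.05. reject H0.

rho = 0.8545, p = 0.000807, reject H0 at alpha = 0.05.


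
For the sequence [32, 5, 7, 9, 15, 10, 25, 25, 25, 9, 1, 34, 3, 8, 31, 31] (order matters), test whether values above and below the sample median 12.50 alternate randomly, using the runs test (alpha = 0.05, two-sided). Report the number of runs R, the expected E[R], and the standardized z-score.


Step 1: Compute median = 12.50; label A = above, B = below.
Labels in order: ABBBABAAABBABBAA  (n_A = 8, n_B = 8)
Step 2: Count runs R = 9.
Step 3: Under H0 (random ordering), E[R] = 2*n_A*n_B/(n_A+n_B) + 1 = 2*8*8/16 + 1 = 9.0000.
        Var[R] = 2*n_A*n_B*(2*n_A*n_B - n_A - n_B) / ((n_A+n_B)^2 * (n_A+n_B-1)) = 14336/3840 = 3.7333.
        SD[R] = 1.9322.
Step 4: R = E[R], so z = 0 with no continuity correction.
Step 5: Two-sided p-value via normal approximation = 2*(1 - Phi(|z|)) = 1.000000.
Step 6: alpha = 0.05. fail to reject H0.

R = 9, z = 0.0000, p = 1.000000, fail to reject H0.


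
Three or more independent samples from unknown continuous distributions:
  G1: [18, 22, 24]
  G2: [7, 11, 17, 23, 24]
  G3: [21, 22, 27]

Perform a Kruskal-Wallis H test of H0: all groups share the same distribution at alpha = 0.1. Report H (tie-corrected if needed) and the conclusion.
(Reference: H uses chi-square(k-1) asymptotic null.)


Step 1: Combine all N = 11 observations and assign midranks.
sorted (value, group, rank): (7,G2,1), (11,G2,2), (17,G2,3), (18,G1,4), (21,G3,5), (22,G1,6.5), (22,G3,6.5), (23,G2,8), (24,G1,9.5), (24,G2,9.5), (27,G3,11)
Step 2: Sum ranks within each group.
R_1 = 20 (n_1 = 3)
R_2 = 23.5 (n_2 = 5)
R_3 = 22.5 (n_3 = 3)
Step 3: H = 12/(N(N+1)) * sum(R_i^2/n_i) - 3(N+1)
     = 12/(11*12) * (20^2/3 + 23.5^2/5 + 22.5^2/3) - 3*12
     = 0.090909 * 412.533 - 36
     = 1.503030.
Step 4: Ties present; correction factor C = 1 - 12/(11^3 - 11) = 0.990909. Corrected H = 1.503030 / 0.990909 = 1.516820.
Step 5: Under H0, H ~ chi^2(2); p-value = 0.468411.
Step 6: alpha = 0.1. fail to reject H0.

H = 1.5168, df = 2, p = 0.468411, fail to reject H0.


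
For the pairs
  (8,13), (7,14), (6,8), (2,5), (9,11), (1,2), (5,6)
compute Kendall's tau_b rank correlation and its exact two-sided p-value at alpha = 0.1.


Step 1: Enumerate the 21 unordered pairs (i,j) with i<j and classify each by sign(x_j-x_i) * sign(y_j-y_i).
  (1,2):dx=-1,dy=+1->D; (1,3):dx=-2,dy=-5->C; (1,4):dx=-6,dy=-8->C; (1,5):dx=+1,dy=-2->D
  (1,6):dx=-7,dy=-11->C; (1,7):dx=-3,dy=-7->C; (2,3):dx=-1,dy=-6->C; (2,4):dx=-5,dy=-9->C
  (2,5):dx=+2,dy=-3->D; (2,6):dx=-6,dy=-12->C; (2,7):dx=-2,dy=-8->C; (3,4):dx=-4,dy=-3->C
  (3,5):dx=+3,dy=+3->C; (3,6):dx=-5,dy=-6->C; (3,7):dx=-1,dy=-2->C; (4,5):dx=+7,dy=+6->C
  (4,6):dx=-1,dy=-3->C; (4,7):dx=+3,dy=+1->C; (5,6):dx=-8,dy=-9->C; (5,7):dx=-4,dy=-5->C
  (6,7):dx=+4,dy=+4->C
Step 2: C = 18, D = 3, total pairs = 21.
Step 3: tau = (C - D)/(n(n-1)/2) = (18 - 3)/21 = 0.714286.
Step 4: Exact two-sided p-value (enumerate n! = 5040 permutations of y under H0): p = 0.030159.
Step 5: alpha = 0.1. reject H0.

tau_b = 0.7143 (C=18, D=3), p = 0.030159, reject H0.


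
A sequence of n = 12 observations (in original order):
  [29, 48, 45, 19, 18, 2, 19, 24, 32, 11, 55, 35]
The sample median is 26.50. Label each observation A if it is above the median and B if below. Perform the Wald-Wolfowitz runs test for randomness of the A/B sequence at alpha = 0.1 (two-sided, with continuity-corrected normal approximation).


Step 1: Compute median = 26.50; label A = above, B = below.
Labels in order: AAABBBBBABAA  (n_A = 6, n_B = 6)
Step 2: Count runs R = 5.
Step 3: Under H0 (random ordering), E[R] = 2*n_A*n_B/(n_A+n_B) + 1 = 2*6*6/12 + 1 = 7.0000.
        Var[R] = 2*n_A*n_B*(2*n_A*n_B - n_A - n_B) / ((n_A+n_B)^2 * (n_A+n_B-1)) = 4320/1584 = 2.7273.
        SD[R] = 1.6514.
Step 4: Continuity-corrected z = (R + 0.5 - E[R]) / SD[R] = (5 + 0.5 - 7.0000) / 1.6514 = -0.9083.
Step 5: Two-sided p-value via normal approximation = 2*(1 - Phi(|z|)) = 0.363722.
Step 6: alpha = 0.1. fail to reject H0.

R = 5, z = -0.9083, p = 0.363722, fail to reject H0.


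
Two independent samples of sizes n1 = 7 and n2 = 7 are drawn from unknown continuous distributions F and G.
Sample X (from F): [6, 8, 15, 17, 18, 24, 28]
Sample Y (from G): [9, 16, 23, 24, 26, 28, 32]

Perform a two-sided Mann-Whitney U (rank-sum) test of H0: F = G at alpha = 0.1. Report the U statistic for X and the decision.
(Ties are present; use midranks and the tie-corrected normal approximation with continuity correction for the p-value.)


Step 1: Combine and sort all 14 observations; assign midranks.
sorted (value, group): (6,X), (8,X), (9,Y), (15,X), (16,Y), (17,X), (18,X), (23,Y), (24,X), (24,Y), (26,Y), (28,X), (28,Y), (32,Y)
ranks: 6->1, 8->2, 9->3, 15->4, 16->5, 17->6, 18->7, 23->8, 24->9.5, 24->9.5, 26->11, 28->12.5, 28->12.5, 32->14
Step 2: Rank sum for X: R1 = 1 + 2 + 4 + 6 + 7 + 9.5 + 12.5 = 42.
Step 3: U_X = R1 - n1(n1+1)/2 = 42 - 7*8/2 = 42 - 28 = 14.
       U_Y = n1*n2 - U_X = 49 - 14 = 35.
Step 4: Ties are present, so use the tie-corrected normal approximation (with continuity correction) for the p-value.
Step 5: p-value = 0.200345; compare to alpha = 0.1. fail to reject H0.

U_X = 14, p = 0.200345, fail to reject H0 at alpha = 0.1.


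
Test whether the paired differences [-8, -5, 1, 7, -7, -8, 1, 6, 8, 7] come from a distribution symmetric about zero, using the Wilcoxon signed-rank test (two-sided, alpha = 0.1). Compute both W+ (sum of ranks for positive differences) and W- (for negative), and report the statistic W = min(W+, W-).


Step 1: Drop any zero differences (none here) and take |d_i|.
|d| = [8, 5, 1, 7, 7, 8, 1, 6, 8, 7]
Step 2: Midrank |d_i| (ties get averaged ranks).
ranks: |8|->9, |5|->3, |1|->1.5, |7|->6, |7|->6, |8|->9, |1|->1.5, |6|->4, |8|->9, |7|->6
Step 3: Attach original signs; sum ranks with positive sign and with negative sign.
W+ = 1.5 + 6 + 1.5 + 4 + 9 + 6 = 28
W- = 9 + 3 + 6 + 9 = 27
(Check: W+ + W- = 55 should equal n(n+1)/2 = 55.)
Step 4: Test statistic W = min(W+, W-) = 27.
Step 5: Ties in |d|, so use the tie-corrected normal approximation.
        E[W] = n(n+1)/4 = 10*11/4 = 27.5.
        Tie groups: |d|=1 (t=2), |d|=7 (t=3), |d|=8 (t=3); sum(t^3 - t) = 54.
        Var[W] = n(n+1)(2n+1)/24 - sum(t^3-t)/48 = 2310/24 - 54/48 = 95.125.
        z = (W - E[W]) / sqrt(Var[W]) = (27 - 27.5) / 9.7532 = -0.0513.
        Two-sided p = 2*Phi(z) = 0.959114.
Step 6: alpha = 0.1. fail to reject H0.

W+ = 28, W- = 27, W = min = 27, p = 0.959114, fail to reject H0.


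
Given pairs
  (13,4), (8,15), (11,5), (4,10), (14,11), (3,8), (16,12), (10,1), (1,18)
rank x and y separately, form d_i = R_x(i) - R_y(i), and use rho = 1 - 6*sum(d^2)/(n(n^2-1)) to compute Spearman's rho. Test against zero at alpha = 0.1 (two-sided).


Step 1: Rank x and y separately (midranks; no ties here).
rank(x): 13->7, 8->4, 11->6, 4->3, 14->8, 3->2, 16->9, 10->5, 1->1
rank(y): 4->2, 15->8, 5->3, 10->5, 11->6, 8->4, 12->7, 1->1, 18->9
Step 2: d_i = R_x(i) - R_y(i); compute d_i^2.
  (7-2)^2=25, (4-8)^2=16, (6-3)^2=9, (3-5)^2=4, (8-6)^2=4, (2-4)^2=4, (9-7)^2=4, (5-1)^2=16, (1-9)^2=64
sum(d^2) = 146.
Step 3: rho = 1 - 6*146 / (9*(9^2 - 1)) = 1 - 876/720 = -0.216667.
Step 4: Under H0, t = rho * sqrt((n-2)/(1-rho^2)) = -0.5872 ~ t(7).
Step 5: Two-sided p-value from the t-distribution with 7 df = 0.575515.
Step 6: alpha = 0.1. fail to reject H0.

rho = -0.2167, p = 0.575515, fail to reject H0 at alpha = 0.1.


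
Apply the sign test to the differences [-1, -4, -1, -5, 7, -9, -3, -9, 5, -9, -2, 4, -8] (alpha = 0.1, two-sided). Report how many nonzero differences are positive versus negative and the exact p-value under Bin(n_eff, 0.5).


Step 1: Discard zero differences. Original n = 13; n_eff = number of nonzero differences = 13.
Nonzero differences (with sign): -1, -4, -1, -5, +7, -9, -3, -9, +5, -9, -2, +4, -8
Step 2: Count signs: positive = 3, negative = 10.
Step 3: Under H0: P(positive) = 0.5, so the number of positives S ~ Bin(13, 0.5).
Step 4: Two-sided exact p-value = sum of Bin(13,0.5) probabilities at or below the observed probability = 0.092285.
Step 5: alpha = 0.1. reject H0.

n_eff = 13, pos = 3, neg = 10, p = 0.092285, reject H0.


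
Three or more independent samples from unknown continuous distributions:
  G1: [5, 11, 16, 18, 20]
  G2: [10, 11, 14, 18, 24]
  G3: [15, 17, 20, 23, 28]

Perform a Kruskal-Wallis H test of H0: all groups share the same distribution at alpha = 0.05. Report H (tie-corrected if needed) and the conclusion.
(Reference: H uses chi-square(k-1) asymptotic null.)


Step 1: Combine all N = 15 observations and assign midranks.
sorted (value, group, rank): (5,G1,1), (10,G2,2), (11,G1,3.5), (11,G2,3.5), (14,G2,5), (15,G3,6), (16,G1,7), (17,G3,8), (18,G1,9.5), (18,G2,9.5), (20,G1,11.5), (20,G3,11.5), (23,G3,13), (24,G2,14), (28,G3,15)
Step 2: Sum ranks within each group.
R_1 = 32.5 (n_1 = 5)
R_2 = 34 (n_2 = 5)
R_3 = 53.5 (n_3 = 5)
Step 3: H = 12/(N(N+1)) * sum(R_i^2/n_i) - 3(N+1)
     = 12/(15*16) * (32.5^2/5 + 34^2/5 + 53.5^2/5) - 3*16
     = 0.050000 * 1014.9 - 48
     = 2.745000.
Step 4: Ties present; correction factor C = 1 - 18/(15^3 - 15) = 0.994643. Corrected H = 2.745000 / 0.994643 = 2.759785.
Step 5: Under H0, H ~ chi^2(2); p-value = 0.251606.
Step 6: alpha = 0.05. fail to reject H0.

H = 2.7598, df = 2, p = 0.251606, fail to reject H0.


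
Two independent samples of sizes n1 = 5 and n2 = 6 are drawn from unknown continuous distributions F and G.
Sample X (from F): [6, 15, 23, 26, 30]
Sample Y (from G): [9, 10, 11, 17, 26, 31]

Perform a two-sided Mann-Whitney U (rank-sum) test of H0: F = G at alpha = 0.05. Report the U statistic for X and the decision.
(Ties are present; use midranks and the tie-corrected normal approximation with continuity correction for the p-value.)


Step 1: Combine and sort all 11 observations; assign midranks.
sorted (value, group): (6,X), (9,Y), (10,Y), (11,Y), (15,X), (17,Y), (23,X), (26,X), (26,Y), (30,X), (31,Y)
ranks: 6->1, 9->2, 10->3, 11->4, 15->5, 17->6, 23->7, 26->8.5, 26->8.5, 30->10, 31->11
Step 2: Rank sum for X: R1 = 1 + 5 + 7 + 8.5 + 10 = 31.5.
Step 3: U_X = R1 - n1(n1+1)/2 = 31.5 - 5*6/2 = 31.5 - 15 = 16.5.
       U_Y = n1*n2 - U_X = 30 - 16.5 = 13.5.
Step 4: Ties are present, so use the tie-corrected normal approximation (with continuity correction) for the p-value.
Step 5: p-value = 0.854805; compare to alpha = 0.05. fail to reject H0.

U_X = 16.5, p = 0.854805, fail to reject H0 at alpha = 0.05.


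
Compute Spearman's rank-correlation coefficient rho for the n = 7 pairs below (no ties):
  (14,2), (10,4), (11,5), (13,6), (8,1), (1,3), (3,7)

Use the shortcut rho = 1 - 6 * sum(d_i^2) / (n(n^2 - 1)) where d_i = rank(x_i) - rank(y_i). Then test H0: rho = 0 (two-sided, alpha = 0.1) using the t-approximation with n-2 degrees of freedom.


Step 1: Rank x and y separately (midranks; no ties here).
rank(x): 14->7, 10->4, 11->5, 13->6, 8->3, 1->1, 3->2
rank(y): 2->2, 4->4, 5->5, 6->6, 1->1, 3->3, 7->7
Step 2: d_i = R_x(i) - R_y(i); compute d_i^2.
  (7-2)^2=25, (4-4)^2=0, (5-5)^2=0, (6-6)^2=0, (3-1)^2=4, (1-3)^2=4, (2-7)^2=25
sum(d^2) = 58.
Step 3: rho = 1 - 6*58 / (7*(7^2 - 1)) = 1 - 348/336 = -0.035714.
Step 4: Under H0, t = rho * sqrt((n-2)/(1-rho^2)) = -0.0799 ~ t(5).
Step 5: Two-sided p-value from the t-distribution with 5 df = 0.939408.
Step 6: alpha = 0.1. fail to reject H0.

rho = -0.0357, p = 0.939408, fail to reject H0 at alpha = 0.1.


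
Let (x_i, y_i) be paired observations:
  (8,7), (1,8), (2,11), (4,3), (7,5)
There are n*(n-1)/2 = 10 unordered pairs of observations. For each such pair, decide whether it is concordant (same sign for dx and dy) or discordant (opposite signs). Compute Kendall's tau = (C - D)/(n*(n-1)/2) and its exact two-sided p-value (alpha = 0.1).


Step 1: Enumerate the 10 unordered pairs (i,j) with i<j and classify each by sign(x_j-x_i) * sign(y_j-y_i).
  (1,2):dx=-7,dy=+1->D; (1,3):dx=-6,dy=+4->D; (1,4):dx=-4,dy=-4->C; (1,5):dx=-1,dy=-2->C
  (2,3):dx=+1,dy=+3->C; (2,4):dx=+3,dy=-5->D; (2,5):dx=+6,dy=-3->D; (3,4):dx=+2,dy=-8->D
  (3,5):dx=+5,dy=-6->D; (4,5):dx=+3,dy=+2->C
Step 2: C = 4, D = 6, total pairs = 10.
Step 3: tau = (C - D)/(n(n-1)/2) = (4 - 6)/10 = -0.200000.
Step 4: Exact two-sided p-value (enumerate n! = 120 permutations of y under H0): p = 0.816667.
Step 5: alpha = 0.1. fail to reject H0.

tau_b = -0.2000 (C=4, D=6), p = 0.816667, fail to reject H0.


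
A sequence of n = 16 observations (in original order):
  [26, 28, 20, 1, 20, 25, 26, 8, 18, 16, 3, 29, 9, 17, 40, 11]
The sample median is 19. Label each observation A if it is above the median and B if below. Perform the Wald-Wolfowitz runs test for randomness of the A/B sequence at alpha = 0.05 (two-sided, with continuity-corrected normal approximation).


Step 1: Compute median = 19; label A = above, B = below.
Labels in order: AAABAAABBBBABBAB  (n_A = 8, n_B = 8)
Step 2: Count runs R = 8.
Step 3: Under H0 (random ordering), E[R] = 2*n_A*n_B/(n_A+n_B) + 1 = 2*8*8/16 + 1 = 9.0000.
        Var[R] = 2*n_A*n_B*(2*n_A*n_B - n_A - n_B) / ((n_A+n_B)^2 * (n_A+n_B-1)) = 14336/3840 = 3.7333.
        SD[R] = 1.9322.
Step 4: Continuity-corrected z = (R + 0.5 - E[R]) / SD[R] = (8 + 0.5 - 9.0000) / 1.9322 = -0.2588.
Step 5: Two-sided p-value via normal approximation = 2*(1 - Phi(|z|)) = 0.795809.
Step 6: alpha = 0.05. fail to reject H0.

R = 8, z = -0.2588, p = 0.795809, fail to reject H0.


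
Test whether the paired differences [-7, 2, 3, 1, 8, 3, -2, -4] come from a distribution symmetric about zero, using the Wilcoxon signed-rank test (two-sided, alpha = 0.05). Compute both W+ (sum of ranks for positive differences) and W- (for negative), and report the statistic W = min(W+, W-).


Step 1: Drop any zero differences (none here) and take |d_i|.
|d| = [7, 2, 3, 1, 8, 3, 2, 4]
Step 2: Midrank |d_i| (ties get averaged ranks).
ranks: |7|->7, |2|->2.5, |3|->4.5, |1|->1, |8|->8, |3|->4.5, |2|->2.5, |4|->6
Step 3: Attach original signs; sum ranks with positive sign and with negative sign.
W+ = 2.5 + 4.5 + 1 + 8 + 4.5 = 20.5
W- = 7 + 2.5 + 6 = 15.5
(Check: W+ + W- = 36 should equal n(n+1)/2 = 36.)
Step 4: Test statistic W = min(W+, W-) = 15.5.
Step 5: Ties in |d|, so use the tie-corrected normal approximation.
        E[W] = n(n+1)/4 = 8*9/4 = 18.
        Tie groups: |d|=2 (t=2), |d|=3 (t=2); sum(t^3 - t) = 12.
        Var[W] = n(n+1)(2n+1)/24 - sum(t^3-t)/48 = 1224/24 - 12/48 = 50.75.
        z = (W - E[W]) / sqrt(Var[W]) = (15.5 - 18) / 7.1239 = -0.3509.
        Two-sided p = 2*Phi(z) = 0.725640.
Step 6: alpha = 0.05. fail to reject H0.

W+ = 20.5, W- = 15.5, W = min = 15.5, p = 0.725640, fail to reject H0.


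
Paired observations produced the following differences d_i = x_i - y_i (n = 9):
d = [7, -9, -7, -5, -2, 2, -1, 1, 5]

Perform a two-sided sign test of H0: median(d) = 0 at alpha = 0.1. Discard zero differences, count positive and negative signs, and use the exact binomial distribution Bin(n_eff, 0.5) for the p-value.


Step 1: Discard zero differences. Original n = 9; n_eff = number of nonzero differences = 9.
Nonzero differences (with sign): +7, -9, -7, -5, -2, +2, -1, +1, +5
Step 2: Count signs: positive = 4, negative = 5.
Step 3: Under H0: P(positive) = 0.5, so the number of positives S ~ Bin(9, 0.5).
Step 4: Two-sided exact p-value = sum of Bin(9,0.5) probabilities at or below the observed probability = 1.000000.
Step 5: alpha = 0.1. fail to reject H0.

n_eff = 9, pos = 4, neg = 5, p = 1.000000, fail to reject H0.


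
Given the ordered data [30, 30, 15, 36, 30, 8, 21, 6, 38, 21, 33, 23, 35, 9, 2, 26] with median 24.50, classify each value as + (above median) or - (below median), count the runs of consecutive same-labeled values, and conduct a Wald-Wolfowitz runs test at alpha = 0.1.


Step 1: Compute median = 24.50; label A = above, B = below.
Labels in order: AABAABBBABABABBA  (n_A = 8, n_B = 8)
Step 2: Count runs R = 11.
Step 3: Under H0 (random ordering), E[R] = 2*n_A*n_B/(n_A+n_B) + 1 = 2*8*8/16 + 1 = 9.0000.
        Var[R] = 2*n_A*n_B*(2*n_A*n_B - n_A - n_B) / ((n_A+n_B)^2 * (n_A+n_B-1)) = 14336/3840 = 3.7333.
        SD[R] = 1.9322.
Step 4: Continuity-corrected z = (R - 0.5 - E[R]) / SD[R] = (11 - 0.5 - 9.0000) / 1.9322 = 0.7763.
Step 5: Two-sided p-value via normal approximation = 2*(1 - Phi(|z|)) = 0.437558.
Step 6: alpha = 0.1. fail to reject H0.

R = 11, z = 0.7763, p = 0.437558, fail to reject H0.


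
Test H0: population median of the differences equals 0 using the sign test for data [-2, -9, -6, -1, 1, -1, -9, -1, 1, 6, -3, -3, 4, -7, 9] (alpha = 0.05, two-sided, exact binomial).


Step 1: Discard zero differences. Original n = 15; n_eff = number of nonzero differences = 15.
Nonzero differences (with sign): -2, -9, -6, -1, +1, -1, -9, -1, +1, +6, -3, -3, +4, -7, +9
Step 2: Count signs: positive = 5, negative = 10.
Step 3: Under H0: P(positive) = 0.5, so the number of positives S ~ Bin(15, 0.5).
Step 4: Two-sided exact p-value = sum of Bin(15,0.5) probabilities at or below the observed probability = 0.301758.
Step 5: alpha = 0.05. fail to reject H0.

n_eff = 15, pos = 5, neg = 10, p = 0.301758, fail to reject H0.


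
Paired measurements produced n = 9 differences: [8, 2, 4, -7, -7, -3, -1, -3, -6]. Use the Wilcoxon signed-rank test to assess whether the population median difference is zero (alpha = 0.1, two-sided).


Step 1: Drop any zero differences (none here) and take |d_i|.
|d| = [8, 2, 4, 7, 7, 3, 1, 3, 6]
Step 2: Midrank |d_i| (ties get averaged ranks).
ranks: |8|->9, |2|->2, |4|->5, |7|->7.5, |7|->7.5, |3|->3.5, |1|->1, |3|->3.5, |6|->6
Step 3: Attach original signs; sum ranks with positive sign and with negative sign.
W+ = 9 + 2 + 5 = 16
W- = 7.5 + 7.5 + 3.5 + 1 + 3.5 + 6 = 29
(Check: W+ + W- = 45 should equal n(n+1)/2 = 45.)
Step 4: Test statistic W = min(W+, W-) = 16.
Step 5: Ties in |d|, so use the tie-corrected normal approximation.
        E[W] = n(n+1)/4 = 9*10/4 = 22.5.
        Tie groups: |d|=3 (t=2), |d|=7 (t=2); sum(t^3 - t) = 12.
        Var[W] = n(n+1)(2n+1)/24 - sum(t^3-t)/48 = 1710/24 - 12/48 = 71.
        z = (W - E[W]) / sqrt(Var[W]) = (16 - 22.5) / 8.4261 = -0.7714.
        Two-sided p = 2*Phi(z) = 0.440465.
Step 6: alpha = 0.1. fail to reject H0.

W+ = 16, W- = 29, W = min = 16, p = 0.440465, fail to reject H0.


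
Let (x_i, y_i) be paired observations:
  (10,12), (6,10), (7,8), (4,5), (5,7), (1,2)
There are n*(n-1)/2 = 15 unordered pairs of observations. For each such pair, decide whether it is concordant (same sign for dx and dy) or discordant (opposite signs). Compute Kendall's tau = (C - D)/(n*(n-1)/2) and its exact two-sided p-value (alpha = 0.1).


Step 1: Enumerate the 15 unordered pairs (i,j) with i<j and classify each by sign(x_j-x_i) * sign(y_j-y_i).
  (1,2):dx=-4,dy=-2->C; (1,3):dx=-3,dy=-4->C; (1,4):dx=-6,dy=-7->C; (1,5):dx=-5,dy=-5->C
  (1,6):dx=-9,dy=-10->C; (2,3):dx=+1,dy=-2->D; (2,4):dx=-2,dy=-5->C; (2,5):dx=-1,dy=-3->C
  (2,6):dx=-5,dy=-8->C; (3,4):dx=-3,dy=-3->C; (3,5):dx=-2,dy=-1->C; (3,6):dx=-6,dy=-6->C
  (4,5):dx=+1,dy=+2->C; (4,6):dx=-3,dy=-3->C; (5,6):dx=-4,dy=-5->C
Step 2: C = 14, D = 1, total pairs = 15.
Step 3: tau = (C - D)/(n(n-1)/2) = (14 - 1)/15 = 0.866667.
Step 4: Exact two-sided p-value (enumerate n! = 720 permutations of y under H0): p = 0.016667.
Step 5: alpha = 0.1. reject H0.

tau_b = 0.8667 (C=14, D=1), p = 0.016667, reject H0.


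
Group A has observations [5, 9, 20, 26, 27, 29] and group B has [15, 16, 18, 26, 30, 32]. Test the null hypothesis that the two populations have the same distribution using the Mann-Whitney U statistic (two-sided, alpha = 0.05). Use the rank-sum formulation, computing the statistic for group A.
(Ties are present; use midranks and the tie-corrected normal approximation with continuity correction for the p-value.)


Step 1: Combine and sort all 12 observations; assign midranks.
sorted (value, group): (5,X), (9,X), (15,Y), (16,Y), (18,Y), (20,X), (26,X), (26,Y), (27,X), (29,X), (30,Y), (32,Y)
ranks: 5->1, 9->2, 15->3, 16->4, 18->5, 20->6, 26->7.5, 26->7.5, 27->9, 29->10, 30->11, 32->12
Step 2: Rank sum for X: R1 = 1 + 2 + 6 + 7.5 + 9 + 10 = 35.5.
Step 3: U_X = R1 - n1(n1+1)/2 = 35.5 - 6*7/2 = 35.5 - 21 = 14.5.
       U_Y = n1*n2 - U_X = 36 - 14.5 = 21.5.
Step 4: Ties are present, so use the tie-corrected normal approximation (with continuity correction) for the p-value.
Step 5: p-value = 0.630356; compare to alpha = 0.05. fail to reject H0.

U_X = 14.5, p = 0.630356, fail to reject H0 at alpha = 0.05.


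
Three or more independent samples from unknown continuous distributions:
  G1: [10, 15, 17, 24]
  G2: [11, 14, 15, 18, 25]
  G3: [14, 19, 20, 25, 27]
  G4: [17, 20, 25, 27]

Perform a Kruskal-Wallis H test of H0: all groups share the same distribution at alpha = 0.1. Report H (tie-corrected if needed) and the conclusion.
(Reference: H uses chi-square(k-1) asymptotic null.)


Step 1: Combine all N = 18 observations and assign midranks.
sorted (value, group, rank): (10,G1,1), (11,G2,2), (14,G2,3.5), (14,G3,3.5), (15,G1,5.5), (15,G2,5.5), (17,G1,7.5), (17,G4,7.5), (18,G2,9), (19,G3,10), (20,G3,11.5), (20,G4,11.5), (24,G1,13), (25,G2,15), (25,G3,15), (25,G4,15), (27,G3,17.5), (27,G4,17.5)
Step 2: Sum ranks within each group.
R_1 = 27 (n_1 = 4)
R_2 = 35 (n_2 = 5)
R_3 = 57.5 (n_3 = 5)
R_4 = 51.5 (n_4 = 4)
Step 3: H = 12/(N(N+1)) * sum(R_i^2/n_i) - 3(N+1)
     = 12/(18*19) * (27^2/4 + 35^2/5 + 57.5^2/5 + 51.5^2/4) - 3*19
     = 0.035088 * 1751.56 - 57
     = 4.458333.
Step 4: Ties present; correction factor C = 1 - 54/(18^3 - 18) = 0.990712. Corrected H = 4.458333 / 0.990712 = 4.500130.
Step 5: Under H0, H ~ chi^2(3); p-value = 0.212279.
Step 6: alpha = 0.1. fail to reject H0.

H = 4.5001, df = 3, p = 0.212279, fail to reject H0.


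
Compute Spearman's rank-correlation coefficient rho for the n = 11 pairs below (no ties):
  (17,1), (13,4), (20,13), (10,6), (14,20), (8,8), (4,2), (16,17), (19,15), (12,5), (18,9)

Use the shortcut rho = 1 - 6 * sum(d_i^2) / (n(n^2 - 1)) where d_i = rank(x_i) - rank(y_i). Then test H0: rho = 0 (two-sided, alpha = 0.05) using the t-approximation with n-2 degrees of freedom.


Step 1: Rank x and y separately (midranks; no ties here).
rank(x): 17->8, 13->5, 20->11, 10->3, 14->6, 8->2, 4->1, 16->7, 19->10, 12->4, 18->9
rank(y): 1->1, 4->3, 13->8, 6->5, 20->11, 8->6, 2->2, 17->10, 15->9, 5->4, 9->7
Step 2: d_i = R_x(i) - R_y(i); compute d_i^2.
  (8-1)^2=49, (5-3)^2=4, (11-8)^2=9, (3-5)^2=4, (6-11)^2=25, (2-6)^2=16, (1-2)^2=1, (7-10)^2=9, (10-9)^2=1, (4-4)^2=0, (9-7)^2=4
sum(d^2) = 122.
Step 3: rho = 1 - 6*122 / (11*(11^2 - 1)) = 1 - 732/1320 = 0.445455.
Step 4: Under H0, t = rho * sqrt((n-2)/(1-rho^2)) = 1.4926 ~ t(9).
Step 5: Two-sided p-value from the t-distribution with 9 df = 0.169733.
Step 6: alpha = 0.05. fail to reject H0.

rho = 0.4455, p = 0.169733, fail to reject H0 at alpha = 0.05.


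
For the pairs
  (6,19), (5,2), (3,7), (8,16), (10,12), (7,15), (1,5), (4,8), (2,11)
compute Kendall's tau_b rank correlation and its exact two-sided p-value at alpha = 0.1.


Step 1: Enumerate the 36 unordered pairs (i,j) with i<j and classify each by sign(x_j-x_i) * sign(y_j-y_i).
  (1,2):dx=-1,dy=-17->C; (1,3):dx=-3,dy=-12->C; (1,4):dx=+2,dy=-3->D; (1,5):dx=+4,dy=-7->D
  (1,6):dx=+1,dy=-4->D; (1,7):dx=-5,dy=-14->C; (1,8):dx=-2,dy=-11->C; (1,9):dx=-4,dy=-8->C
  (2,3):dx=-2,dy=+5->D; (2,4):dx=+3,dy=+14->C; (2,5):dx=+5,dy=+10->C; (2,6):dx=+2,dy=+13->C
  (2,7):dx=-4,dy=+3->D; (2,8):dx=-1,dy=+6->D; (2,9):dx=-3,dy=+9->D; (3,4):dx=+5,dy=+9->C
  (3,5):dx=+7,dy=+5->C; (3,6):dx=+4,dy=+8->C; (3,7):dx=-2,dy=-2->C; (3,8):dx=+1,dy=+1->C
  (3,9):dx=-1,dy=+4->D; (4,5):dx=+2,dy=-4->D; (4,6):dx=-1,dy=-1->C; (4,7):dx=-7,dy=-11->C
  (4,8):dx=-4,dy=-8->C; (4,9):dx=-6,dy=-5->C; (5,6):dx=-3,dy=+3->D; (5,7):dx=-9,dy=-7->C
  (5,8):dx=-6,dy=-4->C; (5,9):dx=-8,dy=-1->C; (6,7):dx=-6,dy=-10->C; (6,8):dx=-3,dy=-7->C
  (6,9):dx=-5,dy=-4->C; (7,8):dx=+3,dy=+3->C; (7,9):dx=+1,dy=+6->C; (8,9):dx=-2,dy=+3->D
Step 2: C = 25, D = 11, total pairs = 36.
Step 3: tau = (C - D)/(n(n-1)/2) = (25 - 11)/36 = 0.388889.
Step 4: Exact two-sided p-value (enumerate n! = 362880 permutations of y under H0): p = 0.180181.
Step 5: alpha = 0.1. fail to reject H0.

tau_b = 0.3889 (C=25, D=11), p = 0.180181, fail to reject H0.


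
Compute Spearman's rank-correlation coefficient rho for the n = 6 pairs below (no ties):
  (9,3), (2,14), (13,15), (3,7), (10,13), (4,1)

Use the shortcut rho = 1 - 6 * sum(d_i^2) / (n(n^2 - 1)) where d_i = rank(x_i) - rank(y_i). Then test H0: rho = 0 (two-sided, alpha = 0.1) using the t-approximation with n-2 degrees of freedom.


Step 1: Rank x and y separately (midranks; no ties here).
rank(x): 9->4, 2->1, 13->6, 3->2, 10->5, 4->3
rank(y): 3->2, 14->5, 15->6, 7->3, 13->4, 1->1
Step 2: d_i = R_x(i) - R_y(i); compute d_i^2.
  (4-2)^2=4, (1-5)^2=16, (6-6)^2=0, (2-3)^2=1, (5-4)^2=1, (3-1)^2=4
sum(d^2) = 26.
Step 3: rho = 1 - 6*26 / (6*(6^2 - 1)) = 1 - 156/210 = 0.257143.
Step 4: Under H0, t = rho * sqrt((n-2)/(1-rho^2)) = 0.5322 ~ t(4).
Step 5: Two-sided p-value from the t-distribution with 4 df = 0.622787.
Step 6: alpha = 0.1. fail to reject H0.

rho = 0.2571, p = 0.622787, fail to reject H0 at alpha = 0.1.


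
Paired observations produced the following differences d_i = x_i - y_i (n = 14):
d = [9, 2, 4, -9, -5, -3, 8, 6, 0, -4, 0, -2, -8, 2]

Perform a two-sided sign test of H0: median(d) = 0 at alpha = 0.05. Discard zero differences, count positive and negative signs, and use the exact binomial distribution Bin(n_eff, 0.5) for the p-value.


Step 1: Discard zero differences. Original n = 14; n_eff = number of nonzero differences = 12.
Nonzero differences (with sign): +9, +2, +4, -9, -5, -3, +8, +6, -4, -2, -8, +2
Step 2: Count signs: positive = 6, negative = 6.
Step 3: Under H0: P(positive) = 0.5, so the number of positives S ~ Bin(12, 0.5).
Step 4: Two-sided exact p-value = sum of Bin(12,0.5) probabilities at or below the observed probability = 1.000000.
Step 5: alpha = 0.05. fail to reject H0.

n_eff = 12, pos = 6, neg = 6, p = 1.000000, fail to reject H0.


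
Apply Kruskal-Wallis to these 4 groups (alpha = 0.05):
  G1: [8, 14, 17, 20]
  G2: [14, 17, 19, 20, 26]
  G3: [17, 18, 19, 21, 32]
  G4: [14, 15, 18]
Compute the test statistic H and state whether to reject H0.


Step 1: Combine all N = 17 observations and assign midranks.
sorted (value, group, rank): (8,G1,1), (14,G1,3), (14,G2,3), (14,G4,3), (15,G4,5), (17,G1,7), (17,G2,7), (17,G3,7), (18,G3,9.5), (18,G4,9.5), (19,G2,11.5), (19,G3,11.5), (20,G1,13.5), (20,G2,13.5), (21,G3,15), (26,G2,16), (32,G3,17)
Step 2: Sum ranks within each group.
R_1 = 24.5 (n_1 = 4)
R_2 = 51 (n_2 = 5)
R_3 = 60 (n_3 = 5)
R_4 = 17.5 (n_4 = 3)
Step 3: H = 12/(N(N+1)) * sum(R_i^2/n_i) - 3(N+1)
     = 12/(17*18) * (24.5^2/4 + 51^2/5 + 60^2/5 + 17.5^2/3) - 3*18
     = 0.039216 * 1492.35 - 54
     = 4.523366.
Step 4: Ties present; correction factor C = 1 - 66/(17^3 - 17) = 0.986520. Corrected H = 4.523366 / 0.986520 = 4.585176.
Step 5: Under H0, H ~ chi^2(3); p-value = 0.204817.
Step 6: alpha = 0.05. fail to reject H0.

H = 4.5852, df = 3, p = 0.204817, fail to reject H0.


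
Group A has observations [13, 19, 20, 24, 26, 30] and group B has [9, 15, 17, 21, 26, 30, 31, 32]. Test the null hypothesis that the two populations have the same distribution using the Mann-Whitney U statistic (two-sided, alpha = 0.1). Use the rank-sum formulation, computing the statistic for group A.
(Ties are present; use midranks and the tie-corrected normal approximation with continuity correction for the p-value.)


Step 1: Combine and sort all 14 observations; assign midranks.
sorted (value, group): (9,Y), (13,X), (15,Y), (17,Y), (19,X), (20,X), (21,Y), (24,X), (26,X), (26,Y), (30,X), (30,Y), (31,Y), (32,Y)
ranks: 9->1, 13->2, 15->3, 17->4, 19->5, 20->6, 21->7, 24->8, 26->9.5, 26->9.5, 30->11.5, 30->11.5, 31->13, 32->14
Step 2: Rank sum for X: R1 = 2 + 5 + 6 + 8 + 9.5 + 11.5 = 42.
Step 3: U_X = R1 - n1(n1+1)/2 = 42 - 6*7/2 = 42 - 21 = 21.
       U_Y = n1*n2 - U_X = 48 - 21 = 27.
Step 4: Ties are present, so use the tie-corrected normal approximation (with continuity correction) for the p-value.
Step 5: p-value = 0.746347; compare to alpha = 0.1. fail to reject H0.

U_X = 21, p = 0.746347, fail to reject H0 at alpha = 0.1.


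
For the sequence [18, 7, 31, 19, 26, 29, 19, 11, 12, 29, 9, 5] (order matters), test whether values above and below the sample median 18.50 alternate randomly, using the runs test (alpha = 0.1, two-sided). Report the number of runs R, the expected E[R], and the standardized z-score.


Step 1: Compute median = 18.50; label A = above, B = below.
Labels in order: BBAAAAABBABB  (n_A = 6, n_B = 6)
Step 2: Count runs R = 5.
Step 3: Under H0 (random ordering), E[R] = 2*n_A*n_B/(n_A+n_B) + 1 = 2*6*6/12 + 1 = 7.0000.
        Var[R] = 2*n_A*n_B*(2*n_A*n_B - n_A - n_B) / ((n_A+n_B)^2 * (n_A+n_B-1)) = 4320/1584 = 2.7273.
        SD[R] = 1.6514.
Step 4: Continuity-corrected z = (R + 0.5 - E[R]) / SD[R] = (5 + 0.5 - 7.0000) / 1.6514 = -0.9083.
Step 5: Two-sided p-value via normal approximation = 2*(1 - Phi(|z|)) = 0.363722.
Step 6: alpha = 0.1. fail to reject H0.

R = 5, z = -0.9083, p = 0.363722, fail to reject H0.


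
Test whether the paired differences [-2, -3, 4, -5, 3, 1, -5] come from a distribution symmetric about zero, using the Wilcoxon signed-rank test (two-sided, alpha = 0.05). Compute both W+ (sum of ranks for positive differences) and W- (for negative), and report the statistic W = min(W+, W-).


Step 1: Drop any zero differences (none here) and take |d_i|.
|d| = [2, 3, 4, 5, 3, 1, 5]
Step 2: Midrank |d_i| (ties get averaged ranks).
ranks: |2|->2, |3|->3.5, |4|->5, |5|->6.5, |3|->3.5, |1|->1, |5|->6.5
Step 3: Attach original signs; sum ranks with positive sign and with negative sign.
W+ = 5 + 3.5 + 1 = 9.5
W- = 2 + 3.5 + 6.5 + 6.5 = 18.5
(Check: W+ + W- = 28 should equal n(n+1)/2 = 28.)
Step 4: Test statistic W = min(W+, W-) = 9.5.
Step 5: Ties in |d|, so use the tie-corrected normal approximation.
        E[W] = n(n+1)/4 = 7*8/4 = 14.
        Tie groups: |d|=3 (t=2), |d|=5 (t=2); sum(t^3 - t) = 12.
        Var[W] = n(n+1)(2n+1)/24 - sum(t^3-t)/48 = 840/24 - 12/48 = 34.75.
        z = (W - E[W]) / sqrt(Var[W]) = (9.5 - 14) / 5.8949 = -0.7634.
        Two-sided p = 2*Phi(z) = 0.445243.
Step 6: alpha = 0.05. fail to reject H0.

W+ = 9.5, W- = 18.5, W = min = 9.5, p = 0.445243, fail to reject H0.


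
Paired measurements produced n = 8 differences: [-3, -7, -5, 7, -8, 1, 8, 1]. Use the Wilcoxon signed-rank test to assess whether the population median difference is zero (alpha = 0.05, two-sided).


Step 1: Drop any zero differences (none here) and take |d_i|.
|d| = [3, 7, 5, 7, 8, 1, 8, 1]
Step 2: Midrank |d_i| (ties get averaged ranks).
ranks: |3|->3, |7|->5.5, |5|->4, |7|->5.5, |8|->7.5, |1|->1.5, |8|->7.5, |1|->1.5
Step 3: Attach original signs; sum ranks with positive sign and with negative sign.
W+ = 5.5 + 1.5 + 7.5 + 1.5 = 16
W- = 3 + 5.5 + 4 + 7.5 = 20
(Check: W+ + W- = 36 should equal n(n+1)/2 = 36.)
Step 4: Test statistic W = min(W+, W-) = 16.
Step 5: Ties in |d|, so use the tie-corrected normal approximation.
        E[W] = n(n+1)/4 = 8*9/4 = 18.
        Tie groups: |d|=1 (t=2), |d|=7 (t=2), |d|=8 (t=2); sum(t^3 - t) = 18.
        Var[W] = n(n+1)(2n+1)/24 - sum(t^3-t)/48 = 1224/24 - 18/48 = 50.625.
        z = (W - E[W]) / sqrt(Var[W]) = (16 - 18) / 7.1151 = -0.2811.
        Two-sided p = 2*Phi(z) = 0.778640.
Step 6: alpha = 0.05. fail to reject H0.

W+ = 16, W- = 20, W = min = 16, p = 0.778640, fail to reject H0.


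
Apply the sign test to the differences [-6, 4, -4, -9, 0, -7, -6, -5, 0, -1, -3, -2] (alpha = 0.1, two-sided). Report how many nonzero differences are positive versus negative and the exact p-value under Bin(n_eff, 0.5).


Step 1: Discard zero differences. Original n = 12; n_eff = number of nonzero differences = 10.
Nonzero differences (with sign): -6, +4, -4, -9, -7, -6, -5, -1, -3, -2
Step 2: Count signs: positive = 1, negative = 9.
Step 3: Under H0: P(positive) = 0.5, so the number of positives S ~ Bin(10, 0.5).
Step 4: Two-sided exact p-value = sum of Bin(10,0.5) probabilities at or below the observed probability = 0.021484.
Step 5: alpha = 0.1. reject H0.

n_eff = 10, pos = 1, neg = 9, p = 0.021484, reject H0.


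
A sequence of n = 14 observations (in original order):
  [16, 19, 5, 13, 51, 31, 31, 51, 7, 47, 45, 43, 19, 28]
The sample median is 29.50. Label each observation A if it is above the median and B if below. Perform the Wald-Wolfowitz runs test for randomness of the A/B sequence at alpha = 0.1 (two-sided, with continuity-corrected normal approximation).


Step 1: Compute median = 29.50; label A = above, B = below.
Labels in order: BBBBAAAABAAABB  (n_A = 7, n_B = 7)
Step 2: Count runs R = 5.
Step 3: Under H0 (random ordering), E[R] = 2*n_A*n_B/(n_A+n_B) + 1 = 2*7*7/14 + 1 = 8.0000.
        Var[R] = 2*n_A*n_B*(2*n_A*n_B - n_A - n_B) / ((n_A+n_B)^2 * (n_A+n_B-1)) = 8232/2548 = 3.2308.
        SD[R] = 1.7974.
Step 4: Continuity-corrected z = (R + 0.5 - E[R]) / SD[R] = (5 + 0.5 - 8.0000) / 1.7974 = -1.3909.
Step 5: Two-sided p-value via normal approximation = 2*(1 - Phi(|z|)) = 0.164264.
Step 6: alpha = 0.1. fail to reject H0.

R = 5, z = -1.3909, p = 0.164264, fail to reject H0.


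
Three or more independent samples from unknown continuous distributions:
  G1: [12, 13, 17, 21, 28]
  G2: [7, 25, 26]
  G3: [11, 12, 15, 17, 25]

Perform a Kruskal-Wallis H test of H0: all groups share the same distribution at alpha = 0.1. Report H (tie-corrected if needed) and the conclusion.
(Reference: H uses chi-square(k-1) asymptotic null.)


Step 1: Combine all N = 13 observations and assign midranks.
sorted (value, group, rank): (7,G2,1), (11,G3,2), (12,G1,3.5), (12,G3,3.5), (13,G1,5), (15,G3,6), (17,G1,7.5), (17,G3,7.5), (21,G1,9), (25,G2,10.5), (25,G3,10.5), (26,G2,12), (28,G1,13)
Step 2: Sum ranks within each group.
R_1 = 38 (n_1 = 5)
R_2 = 23.5 (n_2 = 3)
R_3 = 29.5 (n_3 = 5)
Step 3: H = 12/(N(N+1)) * sum(R_i^2/n_i) - 3(N+1)
     = 12/(13*14) * (38^2/5 + 23.5^2/3 + 29.5^2/5) - 3*14
     = 0.065934 * 646.933 - 42
     = 0.654945.
Step 4: Ties present; correction factor C = 1 - 18/(13^3 - 13) = 0.991758. Corrected H = 0.654945 / 0.991758 = 0.660388.
Step 5: Under H0, H ~ chi^2(2); p-value = 0.718784.
Step 6: alpha = 0.1. fail to reject H0.

H = 0.6604, df = 2, p = 0.718784, fail to reject H0.


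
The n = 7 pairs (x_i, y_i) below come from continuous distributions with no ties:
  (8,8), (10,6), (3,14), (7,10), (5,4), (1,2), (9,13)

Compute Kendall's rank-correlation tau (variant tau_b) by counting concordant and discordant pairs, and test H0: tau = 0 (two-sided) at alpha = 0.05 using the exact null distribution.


Step 1: Enumerate the 21 unordered pairs (i,j) with i<j and classify each by sign(x_j-x_i) * sign(y_j-y_i).
  (1,2):dx=+2,dy=-2->D; (1,3):dx=-5,dy=+6->D; (1,4):dx=-1,dy=+2->D; (1,5):dx=-3,dy=-4->C
  (1,6):dx=-7,dy=-6->C; (1,7):dx=+1,dy=+5->C; (2,3):dx=-7,dy=+8->D; (2,4):dx=-3,dy=+4->D
  (2,5):dx=-5,dy=-2->C; (2,6):dx=-9,dy=-4->C; (2,7):dx=-1,dy=+7->D; (3,4):dx=+4,dy=-4->D
  (3,5):dx=+2,dy=-10->D; (3,6):dx=-2,dy=-12->C; (3,7):dx=+6,dy=-1->D; (4,5):dx=-2,dy=-6->C
  (4,6):dx=-6,dy=-8->C; (4,7):dx=+2,dy=+3->C; (5,6):dx=-4,dy=-2->C; (5,7):dx=+4,dy=+9->C
  (6,7):dx=+8,dy=+11->C
Step 2: C = 12, D = 9, total pairs = 21.
Step 3: tau = (C - D)/(n(n-1)/2) = (12 - 9)/21 = 0.142857.
Step 4: Exact two-sided p-value (enumerate n! = 5040 permutations of y under H0): p = 0.772619.
Step 5: alpha = 0.05. fail to reject H0.

tau_b = 0.1429 (C=12, D=9), p = 0.772619, fail to reject H0.
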